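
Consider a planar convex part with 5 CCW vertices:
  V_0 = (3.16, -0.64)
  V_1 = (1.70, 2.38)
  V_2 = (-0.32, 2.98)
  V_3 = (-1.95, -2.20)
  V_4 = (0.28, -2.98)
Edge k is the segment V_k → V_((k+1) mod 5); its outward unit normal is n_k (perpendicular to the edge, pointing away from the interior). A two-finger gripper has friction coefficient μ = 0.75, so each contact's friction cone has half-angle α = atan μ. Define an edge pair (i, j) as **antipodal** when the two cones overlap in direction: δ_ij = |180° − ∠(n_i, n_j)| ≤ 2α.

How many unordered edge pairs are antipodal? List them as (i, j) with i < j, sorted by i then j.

count = 5; pairs: (0,2), (0,3), (1,3), (1,4), (2,4)

α = atan 0.75 = 36.87°;  2α = 73.74°
n_0 = (+0.9003, +0.4352)
n_1 = (+0.2847, +0.9586)
n_2 = (-0.9539, +0.3002)
n_3 = (-0.3302, -0.9439)
n_4 = (+0.6306, -0.7761)
  (0,1): δ = 132.34°  ·
  (0,2): δ = 43.27°  ✓
  (0,3): δ = 44.92°  ✓
  (0,4): δ = 103.29°  ·
  (1,2): δ = 90.92°  ·
  (1,3): δ = 2.74°  ✓
  (1,4): δ = 55.64°  ✓
  (2,3): δ = 91.81°  ·
  (2,4): δ = 33.44°  ✓
  (3,4): δ = 121.63°  ·
antipodal pairs: 5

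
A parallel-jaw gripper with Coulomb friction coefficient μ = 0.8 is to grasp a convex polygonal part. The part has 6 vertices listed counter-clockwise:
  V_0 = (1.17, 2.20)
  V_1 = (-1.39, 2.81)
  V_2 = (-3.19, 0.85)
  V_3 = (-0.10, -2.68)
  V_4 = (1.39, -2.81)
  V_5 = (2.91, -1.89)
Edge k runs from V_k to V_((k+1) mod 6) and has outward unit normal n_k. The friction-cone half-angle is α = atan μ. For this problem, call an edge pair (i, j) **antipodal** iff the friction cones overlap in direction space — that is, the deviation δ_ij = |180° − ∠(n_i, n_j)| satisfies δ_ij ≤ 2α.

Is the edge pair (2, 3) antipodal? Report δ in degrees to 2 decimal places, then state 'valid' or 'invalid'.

α = atan 0.8 = 38.66°;  2α = 77.32°
edge 2: e_2 = (+3.09, -3.53);  n_2 = (-0.7524, -0.6587)
edge 3: e_3 = (+1.49, -0.13);  n_3 = (-0.0869, -0.9962)
∠(n_2, n_3) = 43.82°
δ = |180° − 43.82°| = 136.18°
136.18° > 2α = 77.32°  →  invalid

δ = 136.18°, invalid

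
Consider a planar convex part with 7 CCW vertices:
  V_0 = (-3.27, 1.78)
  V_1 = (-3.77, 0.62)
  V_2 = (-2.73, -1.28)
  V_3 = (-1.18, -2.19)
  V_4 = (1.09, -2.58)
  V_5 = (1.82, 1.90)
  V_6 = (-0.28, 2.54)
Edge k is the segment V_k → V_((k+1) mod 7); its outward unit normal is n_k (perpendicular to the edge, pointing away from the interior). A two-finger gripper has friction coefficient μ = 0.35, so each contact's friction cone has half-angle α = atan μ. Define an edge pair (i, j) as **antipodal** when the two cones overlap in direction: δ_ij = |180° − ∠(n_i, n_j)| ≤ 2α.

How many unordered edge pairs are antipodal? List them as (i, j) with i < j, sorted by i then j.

α = atan 0.35 = 19.29°;  2α = 38.58°
n_0 = (-0.9183, +0.3958)
n_1 = (-0.8772, -0.4801)
n_2 = (-0.5063, -0.8624)
n_3 = (-0.1693, -0.9856)
n_4 = (+0.9870, -0.1608)
n_5 = (+0.2915, +0.9566)
n_6 = (-0.2463, +0.9692)
  (0,1): δ = 127.99°  ·
  (0,2): δ = 97.10°  ·
  (0,3): δ = 76.43°  ·
  (0,4): δ = 14.06°  ✓
  (0,5): δ = 96.37°  ·
  (0,6): δ = 127.58°  ·
  (1,2): δ = 149.11°  ·
  (1,3): δ = 128.44°  ·
  (1,4): δ = 37.95°  ✓
  (1,5): δ = 44.36°  ·
  (1,6): δ = 75.57°  ·
  (2,3): δ = 159.33°  ·
  (2,4): δ = 68.84°  ·
  (2,5): δ = 13.47°  ✓
  (2,6): δ = 44.68°  ·
  (3,4): δ = 89.51°  ·
  (3,5): δ = 7.20°  ✓
  (3,6): δ = 24.01°  ✓
  (4,5): δ = 97.69°  ·
  (4,6): δ = 66.48°  ·
  (5,6): δ = 148.79°  ·
antipodal pairs: 5

count = 5; pairs: (0,4), (1,4), (2,5), (3,5), (3,6)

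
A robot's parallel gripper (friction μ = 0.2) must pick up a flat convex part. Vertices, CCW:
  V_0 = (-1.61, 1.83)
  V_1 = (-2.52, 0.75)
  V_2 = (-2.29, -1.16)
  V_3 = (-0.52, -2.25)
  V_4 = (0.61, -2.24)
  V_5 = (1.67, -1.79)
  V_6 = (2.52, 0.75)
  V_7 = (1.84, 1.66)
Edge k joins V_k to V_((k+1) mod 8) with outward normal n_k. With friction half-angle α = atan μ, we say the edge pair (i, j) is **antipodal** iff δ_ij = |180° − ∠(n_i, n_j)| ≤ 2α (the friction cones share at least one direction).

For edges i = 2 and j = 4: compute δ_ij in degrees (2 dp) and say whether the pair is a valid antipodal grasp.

δ = 125.37°, invalid

α = atan 0.2 = 11.31°;  2α = 22.62°
edge 2: e_2 = (+1.77, -1.09);  n_2 = (-0.5244, -0.8515)
edge 4: e_4 = (+1.06, +0.45);  n_4 = (+0.3908, -0.9205)
∠(n_2, n_4) = 54.63°
δ = |180° − 54.63°| = 125.37°
125.37° > 2α = 22.62°  →  invalid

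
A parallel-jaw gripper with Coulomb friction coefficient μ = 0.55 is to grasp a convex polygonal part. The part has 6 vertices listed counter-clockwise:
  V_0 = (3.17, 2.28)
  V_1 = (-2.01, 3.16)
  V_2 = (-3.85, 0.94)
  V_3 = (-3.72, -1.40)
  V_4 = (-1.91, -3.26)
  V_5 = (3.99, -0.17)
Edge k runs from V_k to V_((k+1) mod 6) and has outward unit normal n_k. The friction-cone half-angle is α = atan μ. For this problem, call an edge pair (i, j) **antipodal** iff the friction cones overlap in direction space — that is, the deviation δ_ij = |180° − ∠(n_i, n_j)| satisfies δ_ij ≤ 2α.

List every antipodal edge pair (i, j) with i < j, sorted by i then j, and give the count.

α = atan 0.55 = 28.81°;  2α = 57.62°
n_0 = (+0.1675, +0.9859)
n_1 = (-0.7699, +0.6381)
n_2 = (-0.9985, -0.0555)
n_3 = (-0.7167, -0.6974)
n_4 = (+0.4640, -0.8859)
n_5 = (+0.9483, +0.3174)
  (0,1): δ = 120.01°  ·
  (0,2): δ = 77.18°  ·
  (0,3): δ = 36.14°  ✓
  (0,4): δ = 37.28°  ✓
  (0,5): δ = 118.15°  ·
  (1,2): δ = 137.17°  ·
  (1,3): δ = 96.13°  ·
  (1,4): δ = 22.70°  ✓
  (1,5): δ = 58.16°  ·
  (2,3): δ = 138.96°  ·
  (2,4): δ = 65.54°  ·
  (2,5): δ = 15.33°  ✓
  (3,4): δ = 106.58°  ·
  (3,5): δ = 25.71°  ✓
  (4,5): δ = 99.14°  ·
antipodal pairs: 5

count = 5; pairs: (0,3), (0,4), (1,4), (2,5), (3,5)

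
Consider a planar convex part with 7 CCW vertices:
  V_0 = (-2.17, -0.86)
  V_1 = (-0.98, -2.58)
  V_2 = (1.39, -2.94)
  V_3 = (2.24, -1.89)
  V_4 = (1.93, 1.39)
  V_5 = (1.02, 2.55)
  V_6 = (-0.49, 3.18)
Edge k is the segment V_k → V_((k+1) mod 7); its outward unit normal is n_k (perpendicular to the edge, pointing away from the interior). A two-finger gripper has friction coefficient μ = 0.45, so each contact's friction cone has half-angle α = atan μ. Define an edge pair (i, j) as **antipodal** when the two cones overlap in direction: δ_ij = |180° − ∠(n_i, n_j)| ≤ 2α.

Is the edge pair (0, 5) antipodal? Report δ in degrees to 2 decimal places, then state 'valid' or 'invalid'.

α = atan 0.45 = 24.23°;  2α = 48.46°
edge 0: e_0 = (+1.19, -1.72);  n_0 = (-0.8224, -0.5690)
edge 5: e_5 = (-1.51, +0.63);  n_5 = (+0.3850, +0.9229)
∠(n_0, n_5) = 147.32°
δ = |180° − 147.32°| = 32.68°
32.68° ≤ 2α = 48.46°  →  valid

δ = 32.68°, valid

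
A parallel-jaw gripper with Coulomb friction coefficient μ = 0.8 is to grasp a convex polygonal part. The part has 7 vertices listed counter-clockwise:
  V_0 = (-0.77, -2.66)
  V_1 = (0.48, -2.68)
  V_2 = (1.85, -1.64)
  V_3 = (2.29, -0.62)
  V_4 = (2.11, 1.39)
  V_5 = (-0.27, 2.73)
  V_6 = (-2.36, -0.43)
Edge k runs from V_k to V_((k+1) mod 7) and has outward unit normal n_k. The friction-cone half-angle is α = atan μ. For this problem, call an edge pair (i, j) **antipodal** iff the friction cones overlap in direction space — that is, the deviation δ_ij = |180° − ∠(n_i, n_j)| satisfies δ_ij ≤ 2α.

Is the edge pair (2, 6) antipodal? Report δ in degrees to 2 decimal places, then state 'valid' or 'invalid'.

δ = 58.82°, valid

α = atan 0.8 = 38.66°;  2α = 77.32°
edge 2: e_2 = (+0.44, +1.02);  n_2 = (+0.9182, -0.3961)
edge 6: e_6 = (+1.59, -2.23);  n_6 = (-0.8142, -0.5805)
∠(n_2, n_6) = 121.18°
δ = |180° − 121.18°| = 58.82°
58.82° ≤ 2α = 77.32°  →  valid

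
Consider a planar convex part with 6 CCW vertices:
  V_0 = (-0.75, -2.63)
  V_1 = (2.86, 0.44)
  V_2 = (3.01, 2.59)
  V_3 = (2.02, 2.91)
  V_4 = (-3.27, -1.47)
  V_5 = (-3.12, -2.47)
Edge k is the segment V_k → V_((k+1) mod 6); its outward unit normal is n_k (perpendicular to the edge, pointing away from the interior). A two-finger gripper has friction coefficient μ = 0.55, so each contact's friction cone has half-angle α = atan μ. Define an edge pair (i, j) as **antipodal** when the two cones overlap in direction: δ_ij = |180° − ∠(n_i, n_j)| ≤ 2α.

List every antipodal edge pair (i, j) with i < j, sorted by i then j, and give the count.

count = 5; pairs: (0,3), (1,3), (1,4), (2,5), (3,5)

α = atan 0.55 = 28.81°;  2α = 57.62°
n_0 = (+0.6478, -0.7618)
n_1 = (+0.9976, -0.0696)
n_2 = (+0.3076, +0.9515)
n_3 = (-0.6377, +0.7702)
n_4 = (-0.9889, -0.1483)
n_5 = (-0.0674, -0.9977)
  (0,1): δ = 134.37°  ·
  (0,2): δ = 58.29°  ·
  (0,3): δ = 0.75°  ✓
  (0,4): δ = 58.15°  ·
  (0,5): δ = 135.76°  ·
  (1,2): δ = 103.92°  ·
  (1,3): δ = 46.39°  ✓
  (1,4): δ = 12.52°  ✓
  (1,5): δ = 90.13°  ·
  (2,3): δ = 122.46°  ·
  (2,4): δ = 63.56°  ·
  (2,5): δ = 14.05°  ✓
  (3,4): δ = 121.09°  ·
  (3,5): δ = 43.49°  ✓
  (4,5): δ = 102.39°  ·
antipodal pairs: 5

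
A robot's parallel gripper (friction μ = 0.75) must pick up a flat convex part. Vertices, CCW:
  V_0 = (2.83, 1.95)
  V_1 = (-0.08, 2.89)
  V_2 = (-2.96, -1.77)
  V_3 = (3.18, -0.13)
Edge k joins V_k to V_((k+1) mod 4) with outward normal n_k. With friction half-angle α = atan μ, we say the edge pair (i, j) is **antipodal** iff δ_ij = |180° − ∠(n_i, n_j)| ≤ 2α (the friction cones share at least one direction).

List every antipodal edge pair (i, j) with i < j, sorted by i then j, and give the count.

count = 3; pairs: (0,2), (1,2), (1,3)

α = atan 0.75 = 36.87°;  2α = 73.74°
n_0 = (+0.3074, +0.9516)
n_1 = (-0.8507, +0.5257)
n_2 = (+0.2581, -0.9661)
n_3 = (+0.9861, +0.1659)
  (0,1): δ = 103.82°  ·
  (0,2): δ = 32.86°  ✓
  (0,3): δ = 117.45°  ·
  (1,2): δ = 43.33°  ✓
  (1,3): δ = 41.27°  ✓
  (2,3): δ = 95.40°  ·
antipodal pairs: 3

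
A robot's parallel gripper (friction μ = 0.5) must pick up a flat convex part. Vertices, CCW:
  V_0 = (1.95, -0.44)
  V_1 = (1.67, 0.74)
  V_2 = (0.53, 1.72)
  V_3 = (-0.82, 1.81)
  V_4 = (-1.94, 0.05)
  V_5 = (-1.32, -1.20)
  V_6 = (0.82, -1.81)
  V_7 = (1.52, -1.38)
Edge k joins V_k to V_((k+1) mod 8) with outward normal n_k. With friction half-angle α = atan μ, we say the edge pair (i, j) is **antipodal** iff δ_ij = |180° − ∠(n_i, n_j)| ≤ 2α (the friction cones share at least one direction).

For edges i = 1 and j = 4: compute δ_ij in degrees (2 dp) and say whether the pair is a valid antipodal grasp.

δ = 22.93°, valid

α = atan 0.5 = 26.57°;  2α = 53.13°
edge 1: e_1 = (-1.14, +0.98);  n_1 = (+0.6519, +0.7583)
edge 4: e_4 = (+0.62, -1.25);  n_4 = (-0.8959, -0.4443)
∠(n_1, n_4) = 157.07°
δ = |180° − 157.07°| = 22.93°
22.93° ≤ 2α = 53.13°  →  valid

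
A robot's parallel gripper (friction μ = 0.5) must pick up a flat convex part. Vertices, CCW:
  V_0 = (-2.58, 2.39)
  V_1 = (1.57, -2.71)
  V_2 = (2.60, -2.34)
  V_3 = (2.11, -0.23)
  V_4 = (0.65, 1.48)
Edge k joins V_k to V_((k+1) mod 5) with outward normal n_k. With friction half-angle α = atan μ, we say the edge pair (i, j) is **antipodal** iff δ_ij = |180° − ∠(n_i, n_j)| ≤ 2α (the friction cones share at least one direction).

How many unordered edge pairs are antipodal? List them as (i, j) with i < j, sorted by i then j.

count = 4; pairs: (0,2), (0,3), (0,4), (1,4)

α = atan 0.5 = 26.57°;  2α = 53.13°
n_0 = (-0.7756, -0.6312)
n_1 = (+0.3381, -0.9411)
n_2 = (+0.9741, +0.2262)
n_3 = (+0.7605, +0.6493)
n_4 = (+0.2712, +0.9625)
  (0,1): δ = 109.38°  ·
  (0,2): δ = 26.06°  ✓
  (0,3): δ = 1.35°  ✓
  (0,4): δ = 35.13°  ✓
  (1,2): δ = 96.69°  ·
  (1,3): δ = 69.27°  ·
  (1,4): δ = 35.49°  ✓
  (2,3): δ = 152.58°  ·
  (2,4): δ = 118.81°  ·
  (3,4): δ = 146.23°  ·
antipodal pairs: 4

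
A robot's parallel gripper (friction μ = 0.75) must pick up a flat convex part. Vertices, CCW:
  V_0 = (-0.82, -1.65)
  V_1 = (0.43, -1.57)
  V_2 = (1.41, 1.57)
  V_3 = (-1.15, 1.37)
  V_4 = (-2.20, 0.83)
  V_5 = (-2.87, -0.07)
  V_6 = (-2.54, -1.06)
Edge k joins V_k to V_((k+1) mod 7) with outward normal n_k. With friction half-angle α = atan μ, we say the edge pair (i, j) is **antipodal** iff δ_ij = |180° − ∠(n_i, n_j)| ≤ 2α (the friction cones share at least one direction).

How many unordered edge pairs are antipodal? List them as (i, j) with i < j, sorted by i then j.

α = atan 0.75 = 36.87°;  2α = 73.74°
n_0 = (+0.0639, -0.9980)
n_1 = (+0.9546, -0.2979)
n_2 = (-0.0779, +0.9970)
n_3 = (-0.4573, +0.8893)
n_4 = (-0.8021, +0.5971)
n_5 = (-0.9487, -0.3162)
n_6 = (-0.3245, -0.9459)
  (0,1): δ = 111.00°  ·
  (0,2): δ = 0.81°  ✓
  (0,3): δ = 23.55°  ✓
  (0,4): δ = 49.67°  ✓
  (0,5): δ = 104.77°  ·
  (0,6): δ = 157.40°  ·
  (1,2): δ = 68.20°  ✓
  (1,3): δ = 45.45°  ✓
  (1,4): δ = 19.33°  ✓
  (1,5): δ = 35.77°  ✓
  (1,6): δ = 88.40°  ·
  (2,3): δ = 157.25°  ·
  (2,4): δ = 131.13°  ·
  (2,5): δ = 76.03°  ·
  (2,6): δ = 23.40°  ✓
  (3,4): δ = 153.88°  ·
  (3,5): δ = 98.78°  ·
  (3,6): δ = 46.15°  ✓
  (4,5): δ = 124.90°  ·
  (4,6): δ = 72.27°  ✓
  (5,6): δ = 127.37°  ·
antipodal pairs: 10

count = 10; pairs: (0,2), (0,3), (0,4), (1,2), (1,3), (1,4), (1,5), (2,6), (3,6), (4,6)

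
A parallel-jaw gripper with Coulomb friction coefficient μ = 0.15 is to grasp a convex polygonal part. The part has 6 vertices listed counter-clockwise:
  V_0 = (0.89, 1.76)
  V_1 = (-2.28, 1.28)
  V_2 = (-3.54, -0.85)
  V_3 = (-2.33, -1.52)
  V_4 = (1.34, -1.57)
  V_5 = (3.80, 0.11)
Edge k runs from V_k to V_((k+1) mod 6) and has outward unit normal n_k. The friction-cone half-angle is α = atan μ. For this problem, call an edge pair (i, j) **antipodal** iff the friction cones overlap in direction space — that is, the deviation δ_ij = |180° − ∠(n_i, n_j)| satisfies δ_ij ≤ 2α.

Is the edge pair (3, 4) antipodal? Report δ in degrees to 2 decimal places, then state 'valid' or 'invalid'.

α = atan 0.15 = 8.53°;  2α = 17.06°
edge 3: e_3 = (+3.67, -0.05);  n_3 = (-0.0136, -0.9999)
edge 4: e_4 = (+2.46, +1.68);  n_4 = (+0.5640, -0.8258)
∠(n_3, n_4) = 35.11°
δ = |180° − 35.11°| = 144.89°
144.89° > 2α = 17.06°  →  invalid

δ = 144.89°, invalid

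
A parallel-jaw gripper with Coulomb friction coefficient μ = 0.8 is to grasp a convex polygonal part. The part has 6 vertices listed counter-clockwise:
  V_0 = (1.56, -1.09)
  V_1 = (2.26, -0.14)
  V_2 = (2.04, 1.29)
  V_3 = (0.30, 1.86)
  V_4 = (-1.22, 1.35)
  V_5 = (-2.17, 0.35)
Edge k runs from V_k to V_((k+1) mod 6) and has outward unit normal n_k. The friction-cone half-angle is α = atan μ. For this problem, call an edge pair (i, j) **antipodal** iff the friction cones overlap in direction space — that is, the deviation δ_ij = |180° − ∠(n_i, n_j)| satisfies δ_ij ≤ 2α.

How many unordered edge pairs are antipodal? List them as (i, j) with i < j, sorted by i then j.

α = atan 0.8 = 38.66°;  2α = 77.32°
n_0 = (+0.8051, -0.5932)
n_1 = (+0.9884, +0.1521)
n_2 = (+0.3113, +0.9503)
n_3 = (-0.3181, +0.9481)
n_4 = (-0.7250, +0.6887)
n_5 = (-0.3602, -0.9329)
  (0,1): δ = 134.87°  ·
  (0,2): δ = 71.75°  ✓
  (0,3): δ = 35.07°  ✓
  (0,4): δ = 7.15°  ✓
  (0,5): δ = 105.27°  ·
  (1,2): δ = 116.88°  ·
  (1,3): δ = 80.20°  ·
  (1,4): δ = 52.28°  ✓
  (1,5): δ = 60.14°  ✓
  (2,3): δ = 143.31°  ·
  (2,4): δ = 115.39°  ·
  (2,5): δ = 2.97°  ✓
  (3,4): δ = 152.08°  ·
  (3,5): δ = 39.66°  ✓
  (4,5): δ = 67.58°  ✓
antipodal pairs: 8

count = 8; pairs: (0,2), (0,3), (0,4), (1,4), (1,5), (2,5), (3,5), (4,5)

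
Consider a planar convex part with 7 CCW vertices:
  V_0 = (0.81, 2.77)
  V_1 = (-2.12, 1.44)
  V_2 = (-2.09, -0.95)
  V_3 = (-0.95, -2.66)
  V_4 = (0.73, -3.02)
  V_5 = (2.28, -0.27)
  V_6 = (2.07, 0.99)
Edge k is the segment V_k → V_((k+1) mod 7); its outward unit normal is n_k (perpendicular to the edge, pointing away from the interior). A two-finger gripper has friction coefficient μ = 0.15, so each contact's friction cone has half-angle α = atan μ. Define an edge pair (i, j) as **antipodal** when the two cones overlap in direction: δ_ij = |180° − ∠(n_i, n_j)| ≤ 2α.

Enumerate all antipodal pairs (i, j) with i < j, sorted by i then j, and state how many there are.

α = atan 0.15 = 8.53°;  2α = 17.06°
n_0 = (-0.4133, +0.9106)
n_1 = (-0.9999, -0.0126)
n_2 = (-0.8321, -0.5547)
n_3 = (-0.2095, -0.9778)
n_4 = (+0.8712, -0.4910)
n_5 = (+0.9864, +0.1644)
n_6 = (+0.8162, +0.5778)
  (0,1): δ = 113.70°  ·
  (0,2): δ = 80.72°  ·
  (0,3): δ = 36.51°  ·
  (0,4): δ = 36.18°  ·
  (0,5): δ = 75.05°  ·
  (0,6): δ = 100.88°  ·
  (1,2): δ = 147.03°  ·
  (1,3): δ = 102.81°  ·
  (1,4): δ = 30.13°  ·
  (1,5): δ = 8.74°  ✓
  (1,6): δ = 34.57°  ·
  (2,3): δ = 135.78°  ·
  (2,4): δ = 63.10°  ·
  (2,5): δ = 24.23°  ·
  (2,6): δ = 1.60°  ✓
  (3,4): δ = 107.31°  ·
  (3,5): δ = 68.44°  ·
  (3,6): δ = 42.61°  ·
  (4,5): δ = 141.13°  ·
  (4,6): δ = 115.30°  ·
  (5,6): δ = 154.17°  ·
antipodal pairs: 2

count = 2; pairs: (1,5), (2,6)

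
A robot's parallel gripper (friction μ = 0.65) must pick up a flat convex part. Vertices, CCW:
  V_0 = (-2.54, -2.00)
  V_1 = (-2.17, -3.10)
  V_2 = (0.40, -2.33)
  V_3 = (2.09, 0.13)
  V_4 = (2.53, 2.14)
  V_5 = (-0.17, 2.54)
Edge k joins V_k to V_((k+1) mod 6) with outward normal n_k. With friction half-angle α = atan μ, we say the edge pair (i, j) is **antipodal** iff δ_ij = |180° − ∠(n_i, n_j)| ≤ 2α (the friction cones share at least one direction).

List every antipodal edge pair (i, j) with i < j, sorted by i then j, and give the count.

α = atan 0.65 = 33.02°;  2α = 66.05°
n_0 = (-0.9478, -0.3188)
n_1 = (+0.2870, -0.9579)
n_2 = (+0.8242, -0.5662)
n_3 = (+0.9769, -0.2138)
n_4 = (+0.1465, +0.9892)
n_5 = (-0.8865, +0.4628)
  (0,1): δ = 91.91°  ·
  (0,2): δ = 53.08°  ✓
  (0,3): δ = 30.94°  ✓
  (0,4): δ = 62.98°  ✓
  (0,5): δ = 133.84°  ·
  (1,2): δ = 141.17°  ·
  (1,3): δ = 119.03°  ·
  (1,4): δ = 25.11°  ✓
  (1,5): δ = 45.76°  ✓
  (2,3): δ = 157.86°  ·
  (2,4): δ = 63.94°  ✓
  (2,5): δ = 6.92°  ✓
  (3,4): δ = 86.08°  ·
  (3,5): δ = 15.22°  ✓
  (4,5): δ = 109.14°  ·
antipodal pairs: 8

count = 8; pairs: (0,2), (0,3), (0,4), (1,4), (1,5), (2,4), (2,5), (3,5)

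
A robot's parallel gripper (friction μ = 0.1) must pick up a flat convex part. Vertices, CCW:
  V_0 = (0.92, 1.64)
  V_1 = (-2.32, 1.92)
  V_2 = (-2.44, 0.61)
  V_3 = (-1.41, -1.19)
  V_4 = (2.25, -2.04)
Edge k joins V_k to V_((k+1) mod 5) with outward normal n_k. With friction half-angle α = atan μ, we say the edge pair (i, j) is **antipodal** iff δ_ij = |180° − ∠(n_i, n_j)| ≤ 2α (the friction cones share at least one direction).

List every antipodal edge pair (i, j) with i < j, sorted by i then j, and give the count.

α = atan 0.1 = 5.71°;  2α = 11.42°
n_0 = (+0.0861, +0.9963)
n_1 = (-0.9958, +0.0912)
n_2 = (-0.8679, -0.4967)
n_3 = (-0.2262, -0.9741)
n_4 = (+0.9405, +0.3399)
  (0,1): δ = 90.29°  ·
  (0,2): δ = 55.28°  ·
  (0,3): δ = 8.14°  ✓
  (0,4): δ = 114.81°  ·
  (1,2): δ = 144.99°  ·
  (1,3): δ = 97.84°  ·
  (1,4): δ = 25.10°  ·
  (2,3): δ = 132.85°  ·
  (2,4): δ = 9.91°  ✓
  (3,4): δ = 57.05°  ·
antipodal pairs: 2

count = 2; pairs: (0,3), (2,4)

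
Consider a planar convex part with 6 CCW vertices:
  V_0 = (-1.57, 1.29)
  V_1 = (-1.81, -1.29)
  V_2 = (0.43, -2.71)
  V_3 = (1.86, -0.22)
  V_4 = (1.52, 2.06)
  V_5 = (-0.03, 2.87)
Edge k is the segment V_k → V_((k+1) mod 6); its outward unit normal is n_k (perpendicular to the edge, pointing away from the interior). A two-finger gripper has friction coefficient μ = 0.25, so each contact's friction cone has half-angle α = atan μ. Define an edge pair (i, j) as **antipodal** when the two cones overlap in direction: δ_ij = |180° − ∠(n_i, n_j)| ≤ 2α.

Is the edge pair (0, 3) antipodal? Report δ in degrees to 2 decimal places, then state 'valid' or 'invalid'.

δ = 13.80°, valid

α = atan 0.25 = 14.04°;  2α = 28.07°
edge 0: e_0 = (-0.24, -2.58);  n_0 = (-0.9957, +0.0926)
edge 3: e_3 = (-0.34, +2.28);  n_3 = (+0.9891, +0.1475)
∠(n_0, n_3) = 166.20°
δ = |180° − 166.20°| = 13.80°
13.80° ≤ 2α = 28.07°  →  valid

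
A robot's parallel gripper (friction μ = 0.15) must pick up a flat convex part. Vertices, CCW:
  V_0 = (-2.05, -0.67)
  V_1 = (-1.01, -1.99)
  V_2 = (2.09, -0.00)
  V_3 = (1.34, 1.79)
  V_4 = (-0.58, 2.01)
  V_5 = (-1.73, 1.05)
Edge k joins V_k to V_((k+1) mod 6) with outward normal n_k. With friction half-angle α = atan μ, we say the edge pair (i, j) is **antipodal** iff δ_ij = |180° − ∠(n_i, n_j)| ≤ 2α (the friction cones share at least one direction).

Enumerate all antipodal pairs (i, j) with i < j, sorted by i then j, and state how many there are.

α = atan 0.15 = 8.53°;  2α = 17.06°
n_0 = (-0.7855, -0.6189)
n_1 = (+0.5402, -0.8415)
n_2 = (+0.9223, +0.3864)
n_3 = (+0.1138, +0.9935)
n_4 = (-0.6408, +0.7677)
n_5 = (-0.9831, +0.1829)
  (0,1): δ = 95.54°  ·
  (0,2): δ = 15.50°  ✓
  (0,3): δ = 45.23°  ·
  (0,4): δ = 91.62°  ·
  (0,5): δ = 131.23°  ·
  (1,2): δ = 99.96°  ·
  (1,3): δ = 39.23°  ·
  (1,4): δ = 7.16°  ✓
  (1,5): δ = 46.76°  ·
  (2,3): δ = 119.27°  ·
  (2,4): δ = 72.88°  ·
  (2,5): δ = 33.27°  ·
  (3,4): δ = 133.61°  ·
  (3,5): δ = 94.00°  ·
  (4,5): δ = 140.39°  ·
antipodal pairs: 2

count = 2; pairs: (0,2), (1,4)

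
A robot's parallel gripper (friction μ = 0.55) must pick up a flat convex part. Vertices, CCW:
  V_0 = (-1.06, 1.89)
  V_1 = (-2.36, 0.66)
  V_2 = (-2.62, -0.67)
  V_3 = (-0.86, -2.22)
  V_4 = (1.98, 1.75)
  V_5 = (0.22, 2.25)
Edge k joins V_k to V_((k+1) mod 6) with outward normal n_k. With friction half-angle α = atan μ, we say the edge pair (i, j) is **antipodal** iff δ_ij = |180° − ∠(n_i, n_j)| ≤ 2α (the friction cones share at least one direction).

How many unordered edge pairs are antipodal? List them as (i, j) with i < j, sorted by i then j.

count = 5; pairs: (0,3), (1,3), (2,4), (2,5), (3,5)

α = atan 0.55 = 28.81°;  2α = 57.62°
n_0 = (-0.6873, +0.7264)
n_1 = (-0.9814, +0.1919)
n_2 = (-0.6609, -0.7505)
n_3 = (+0.8133, -0.5818)
n_4 = (+0.2733, +0.9619)
n_5 = (-0.2707, +0.9627)
  (0,1): δ = 144.48°  ·
  (0,2): δ = 84.78°  ·
  (0,3): δ = 11.01°  ✓
  (0,4): δ = 120.73°  ·
  (0,5): δ = 152.29°  ·
  (1,2): δ = 120.31°  ·
  (1,3): δ = 24.52°  ✓
  (1,4): δ = 85.20°  ·
  (1,5): δ = 116.77°  ·
  (2,3): δ = 84.21°  ·
  (2,4): δ = 25.51°  ✓
  (2,5): δ = 57.08°  ✓
  (3,4): δ = 70.28°  ·
  (3,5): δ = 38.71°  ✓
  (4,5): δ = 148.43°  ·
antipodal pairs: 5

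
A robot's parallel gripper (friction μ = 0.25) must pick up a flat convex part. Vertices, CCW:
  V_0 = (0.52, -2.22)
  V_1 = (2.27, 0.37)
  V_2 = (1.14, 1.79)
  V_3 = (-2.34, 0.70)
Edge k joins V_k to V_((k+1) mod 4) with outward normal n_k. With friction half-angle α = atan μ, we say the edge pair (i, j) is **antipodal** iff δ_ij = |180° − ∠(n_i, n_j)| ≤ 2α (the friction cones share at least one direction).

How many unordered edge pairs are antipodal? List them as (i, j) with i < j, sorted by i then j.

α = atan 0.25 = 14.04°;  2α = 28.07°
n_0 = (+0.8286, -0.5599)
n_1 = (+0.7825, +0.6227)
n_2 = (-0.2989, +0.9543)
n_3 = (-0.7144, -0.6997)
  (0,1): δ = 107.44°  ·
  (0,2): δ = 38.56°  ·
  (0,3): δ = 78.45°  ·
  (1,2): δ = 111.12°  ·
  (1,3): δ = 5.89°  ✓
  (2,3): δ = 62.99°  ·
antipodal pairs: 1

count = 1; pairs: (1,3)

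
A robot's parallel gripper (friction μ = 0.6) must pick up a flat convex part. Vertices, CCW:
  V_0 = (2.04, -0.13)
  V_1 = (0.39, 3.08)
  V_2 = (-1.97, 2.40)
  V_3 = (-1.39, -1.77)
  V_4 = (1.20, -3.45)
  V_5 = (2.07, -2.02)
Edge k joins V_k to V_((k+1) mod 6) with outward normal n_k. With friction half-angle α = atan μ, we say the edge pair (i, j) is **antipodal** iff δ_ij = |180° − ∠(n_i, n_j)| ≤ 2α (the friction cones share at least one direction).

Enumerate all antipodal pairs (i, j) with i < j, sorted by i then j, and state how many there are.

α = atan 0.6 = 30.96°;  2α = 61.93°
n_0 = (+0.8894, +0.4572)
n_1 = (-0.2769, +0.9609)
n_2 = (-0.9905, -0.1378)
n_3 = (-0.5442, -0.8390)
n_4 = (+0.8543, -0.5198)
n_5 = (+0.9999, +0.0159)
  (0,1): δ = 101.13°  ·
  (0,2): δ = 19.29°  ✓
  (0,3): δ = 29.83°  ✓
  (0,4): δ = 121.48°  ·
  (0,5): δ = 153.71°  ·
  (1,2): δ = 98.16°  ·
  (1,3): δ = 49.04°  ✓
  (1,4): δ = 42.61°  ✓
  (1,5): δ = 74.84°  ·
  (2,3): δ = 130.89°  ·
  (2,4): δ = 39.23°  ✓
  (2,5): δ = 7.01°  ✓
  (3,4): δ = 88.35°  ·
  (3,5): δ = 56.12°  ✓
  (4,5): δ = 147.77°  ·
antipodal pairs: 7

count = 7; pairs: (0,2), (0,3), (1,3), (1,4), (2,4), (2,5), (3,5)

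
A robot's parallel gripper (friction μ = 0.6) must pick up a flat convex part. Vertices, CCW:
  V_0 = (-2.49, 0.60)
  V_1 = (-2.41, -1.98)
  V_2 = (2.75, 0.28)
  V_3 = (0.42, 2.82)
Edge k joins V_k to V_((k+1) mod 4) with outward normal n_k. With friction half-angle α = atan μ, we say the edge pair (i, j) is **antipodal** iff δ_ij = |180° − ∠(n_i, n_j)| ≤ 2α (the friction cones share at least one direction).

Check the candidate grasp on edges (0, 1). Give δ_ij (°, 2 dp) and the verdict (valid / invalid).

α = atan 0.6 = 30.96°;  2α = 61.93°
edge 0: e_0 = (+0.08, -2.58);  n_0 = (-0.9995, -0.0310)
edge 1: e_1 = (+5.16, +2.26);  n_1 = (+0.4012, -0.9160)
∠(n_0, n_1) = 111.88°
δ = |180° − 111.88°| = 68.12°
68.12° > 2α = 61.93°  →  invalid

δ = 68.12°, invalid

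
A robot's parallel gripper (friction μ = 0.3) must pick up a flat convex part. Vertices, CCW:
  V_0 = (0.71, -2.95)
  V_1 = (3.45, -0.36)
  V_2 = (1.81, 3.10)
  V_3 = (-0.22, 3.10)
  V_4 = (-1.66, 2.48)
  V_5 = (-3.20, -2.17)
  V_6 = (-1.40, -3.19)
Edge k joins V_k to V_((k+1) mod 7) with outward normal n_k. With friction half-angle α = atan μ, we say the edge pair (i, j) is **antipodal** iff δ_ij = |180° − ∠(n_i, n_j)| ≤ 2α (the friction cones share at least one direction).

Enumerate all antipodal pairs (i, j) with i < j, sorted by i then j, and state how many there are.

α = atan 0.3 = 16.70°;  2α = 33.40°
n_0 = (+0.6869, -0.7267)
n_1 = (+0.9036, +0.4283)
n_2 = (+0.0000, +1.0000)
n_3 = (-0.3955, +0.9185)
n_4 = (-0.9493, +0.3144)
n_5 = (-0.4930, -0.8700)
n_6 = (+0.1130, -0.9936)
  (0,1): δ = 108.03°  ·
  (0,2): δ = 43.39°  ·
  (0,3): δ = 20.09°  ✓
  (0,4): δ = 28.29°  ✓
  (0,5): δ = 107.07°  ·
  (0,6): δ = 143.10°  ·
  (1,2): δ = 115.36°  ·
  (1,3): δ = 92.07°  ·
  (1,4): δ = 43.68°  ·
  (1,5): δ = 35.10°  ·
  (1,6): δ = 71.13°  ·
  (2,3): δ = 156.71°  ·
  (2,4): δ = 108.32°  ·
  (2,5): δ = 29.54°  ✓
  (2,6): δ = 6.49°  ✓
  (3,4): δ = 131.62°  ·
  (3,5): δ = 52.83°  ·
  (3,6): δ = 16.81°  ✓
  (4,5): δ = 101.21°  ·
  (4,6): δ = 65.19°  ·
  (5,6): δ = 143.97°  ·
antipodal pairs: 5

count = 5; pairs: (0,3), (0,4), (2,5), (2,6), (3,6)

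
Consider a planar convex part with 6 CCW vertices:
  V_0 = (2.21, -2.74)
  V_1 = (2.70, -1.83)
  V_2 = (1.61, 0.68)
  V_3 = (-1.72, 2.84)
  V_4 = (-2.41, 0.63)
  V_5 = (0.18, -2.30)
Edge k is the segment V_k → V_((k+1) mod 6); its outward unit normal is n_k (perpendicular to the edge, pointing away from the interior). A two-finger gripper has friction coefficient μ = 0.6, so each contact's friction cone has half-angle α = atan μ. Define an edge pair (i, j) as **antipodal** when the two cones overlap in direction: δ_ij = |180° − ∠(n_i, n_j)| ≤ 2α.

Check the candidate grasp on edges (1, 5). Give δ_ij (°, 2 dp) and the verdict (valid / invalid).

δ = 54.30°, valid

α = atan 0.6 = 30.96°;  2α = 61.93°
edge 1: e_1 = (-1.09, +2.51);  n_1 = (+0.9172, +0.3983)
edge 5: e_5 = (+2.03, -0.44);  n_5 = (-0.2118, -0.9773)
∠(n_1, n_5) = 125.70°
δ = |180° − 125.70°| = 54.30°
54.30° ≤ 2α = 61.93°  →  valid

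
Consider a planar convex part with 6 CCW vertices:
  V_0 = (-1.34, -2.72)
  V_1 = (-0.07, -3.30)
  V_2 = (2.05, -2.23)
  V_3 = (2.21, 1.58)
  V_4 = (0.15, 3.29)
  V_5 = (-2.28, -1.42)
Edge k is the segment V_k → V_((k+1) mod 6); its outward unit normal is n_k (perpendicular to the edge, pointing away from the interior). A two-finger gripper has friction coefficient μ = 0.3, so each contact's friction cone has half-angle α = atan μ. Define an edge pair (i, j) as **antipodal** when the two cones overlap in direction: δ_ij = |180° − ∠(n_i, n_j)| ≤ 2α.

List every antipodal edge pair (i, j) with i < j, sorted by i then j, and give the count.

count = 3; pairs: (0,3), (2,4), (3,5)

α = atan 0.3 = 16.70°;  2α = 33.40°
n_0 = (-0.4154, -0.9096)
n_1 = (+0.4506, -0.8927)
n_2 = (+0.9991, -0.0420)
n_3 = (+0.6387, +0.7694)
n_4 = (-0.8887, +0.4585)
n_5 = (-0.8104, -0.5859)
  (0,1): δ = 128.67°  ·
  (0,2): δ = 67.86°  ·
  (0,3): δ = 15.15°  ✓
  (0,4): δ = 87.26°  ·
  (0,5): δ = 150.42°  ·
  (1,2): δ = 119.19°  ·
  (1,3): δ = 66.48°  ·
  (1,4): δ = 35.93°  ·
  (1,5): δ = 99.09°  ·
  (2,3): δ = 127.29°  ·
  (2,4): δ = 24.89°  ✓
  (2,5): δ = 38.27°  ·
  (3,4): δ = 77.59°  ·
  (3,5): δ = 14.43°  ✓
  (4,5): δ = 116.84°  ·
antipodal pairs: 3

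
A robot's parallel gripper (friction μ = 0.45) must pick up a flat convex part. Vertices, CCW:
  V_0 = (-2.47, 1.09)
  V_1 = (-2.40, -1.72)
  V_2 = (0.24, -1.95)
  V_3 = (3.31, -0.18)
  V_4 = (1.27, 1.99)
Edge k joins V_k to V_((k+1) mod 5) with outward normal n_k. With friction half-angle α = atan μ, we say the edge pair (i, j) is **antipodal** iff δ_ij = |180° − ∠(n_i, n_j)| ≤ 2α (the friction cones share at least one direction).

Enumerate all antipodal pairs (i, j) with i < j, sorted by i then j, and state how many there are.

count = 4; pairs: (0,3), (1,3), (1,4), (2,4)

α = atan 0.45 = 24.23°;  2α = 48.46°
n_0 = (-0.9997, -0.0249)
n_1 = (-0.0868, -0.9962)
n_2 = (+0.4995, -0.8663)
n_3 = (+0.7286, +0.6849)
n_4 = (-0.2340, +0.9722)
  (0,1): δ = 96.41°  ·
  (0,2): δ = 61.46°  ·
  (0,3): δ = 41.80°  ✓
  (0,4): δ = 102.10°  ·
  (1,2): δ = 145.06°  ·
  (1,3): δ = 41.79°  ✓
  (1,4): δ = 18.51°  ✓
  (2,3): δ = 76.73°  ·
  (2,4): δ = 16.43°  ✓
  (3,4): δ = 119.70°  ·
antipodal pairs: 4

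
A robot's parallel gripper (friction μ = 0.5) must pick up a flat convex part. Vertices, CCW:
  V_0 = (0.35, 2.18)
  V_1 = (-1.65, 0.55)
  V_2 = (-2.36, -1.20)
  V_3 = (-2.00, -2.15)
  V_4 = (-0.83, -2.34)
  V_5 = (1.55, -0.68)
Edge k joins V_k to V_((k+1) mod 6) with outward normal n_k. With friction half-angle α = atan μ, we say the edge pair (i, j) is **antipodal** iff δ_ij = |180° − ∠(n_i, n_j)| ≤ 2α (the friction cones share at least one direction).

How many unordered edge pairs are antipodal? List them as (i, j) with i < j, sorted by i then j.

α = atan 0.5 = 26.57°;  2α = 53.13°
n_0 = (-0.6318, +0.7752)
n_1 = (-0.9266, +0.3760)
n_2 = (-0.9351, -0.3544)
n_3 = (-0.1603, -0.9871)
n_4 = (+0.5721, -0.8202)
n_5 = (+0.9221, +0.3869)
  (0,1): δ = 151.26°  ·
  (0,2): δ = 108.43°  ·
  (0,3): δ = 48.40°  ✓
  (0,4): δ = 4.29°  ✓
  (0,5): δ = 73.58°  ·
  (1,2): δ = 137.16°  ·
  (1,3): δ = 77.14°  ·
  (1,4): δ = 33.02°  ✓
  (1,5): δ = 44.85°  ✓
  (2,3): δ = 119.98°  ·
  (2,4): δ = 75.86°  ·
  (2,5): δ = 2.01°  ✓
  (3,4): δ = 135.88°  ·
  (3,5): δ = 58.01°  ·
  (4,5): δ = 102.13°  ·
antipodal pairs: 5

count = 5; pairs: (0,3), (0,4), (1,4), (1,5), (2,5)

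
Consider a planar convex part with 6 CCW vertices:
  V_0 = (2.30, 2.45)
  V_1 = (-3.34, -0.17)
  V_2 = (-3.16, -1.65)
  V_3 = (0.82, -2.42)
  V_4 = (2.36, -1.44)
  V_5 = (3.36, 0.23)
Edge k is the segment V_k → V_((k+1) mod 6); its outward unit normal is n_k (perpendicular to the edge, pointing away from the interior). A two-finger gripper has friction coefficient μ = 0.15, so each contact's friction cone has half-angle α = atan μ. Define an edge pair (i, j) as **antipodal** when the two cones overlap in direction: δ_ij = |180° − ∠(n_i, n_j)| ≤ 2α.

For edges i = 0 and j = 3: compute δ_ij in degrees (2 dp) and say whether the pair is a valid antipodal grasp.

α = atan 0.15 = 8.53°;  2α = 17.06°
edge 0: e_0 = (-5.64, -2.62);  n_0 = (-0.4213, +0.9069)
edge 3: e_3 = (+1.54, +0.98);  n_3 = (+0.5369, -0.8437)
∠(n_0, n_3) = 172.45°
δ = |180° − 172.45°| = 7.55°
7.55° ≤ 2α = 17.06°  →  valid

δ = 7.55°, valid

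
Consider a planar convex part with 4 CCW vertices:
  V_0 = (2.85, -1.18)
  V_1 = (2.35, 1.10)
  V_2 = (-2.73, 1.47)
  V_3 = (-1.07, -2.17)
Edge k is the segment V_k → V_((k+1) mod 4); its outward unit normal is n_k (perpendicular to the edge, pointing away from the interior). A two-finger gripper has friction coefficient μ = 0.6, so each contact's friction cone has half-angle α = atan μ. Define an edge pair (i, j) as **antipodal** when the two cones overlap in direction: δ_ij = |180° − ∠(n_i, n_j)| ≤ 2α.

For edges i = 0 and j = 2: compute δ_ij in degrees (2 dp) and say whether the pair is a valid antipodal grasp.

δ = 12.15°, valid

α = atan 0.6 = 30.96°;  2α = 61.93°
edge 0: e_0 = (-0.50, +2.28);  n_0 = (+0.9768, +0.2142)
edge 2: e_2 = (+1.66, -3.64);  n_2 = (-0.9099, -0.4149)
∠(n_0, n_2) = 167.85°
δ = |180° − 167.85°| = 12.15°
12.15° ≤ 2α = 61.93°  →  valid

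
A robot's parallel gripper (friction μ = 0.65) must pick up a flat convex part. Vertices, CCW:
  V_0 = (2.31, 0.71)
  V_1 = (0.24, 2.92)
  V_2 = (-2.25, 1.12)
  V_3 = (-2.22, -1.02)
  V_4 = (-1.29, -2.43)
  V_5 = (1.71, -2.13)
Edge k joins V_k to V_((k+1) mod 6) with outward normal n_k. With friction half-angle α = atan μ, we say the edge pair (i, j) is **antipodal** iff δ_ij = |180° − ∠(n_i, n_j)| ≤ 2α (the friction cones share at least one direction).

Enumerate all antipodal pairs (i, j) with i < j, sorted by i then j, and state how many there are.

α = atan 0.65 = 33.02°;  2α = 66.05°
n_0 = (+0.7298, +0.6836)
n_1 = (-0.5858, +0.8104)
n_2 = (-0.9999, -0.0140)
n_3 = (-0.8348, -0.5506)
n_4 = (+0.0995, -0.9950)
n_5 = (+0.9784, -0.2067)
  (0,1): δ = 97.26°  ·
  (0,2): δ = 42.32°  ✓
  (0,3): δ = 9.72°  ✓
  (0,4): δ = 52.58°  ✓
  (0,5): δ = 124.94°  ·
  (1,2): δ = 125.06°  ·
  (1,3): δ = 92.46°  ·
  (1,4): δ = 30.15°  ✓
  (1,5): δ = 42.21°  ✓
  (2,3): δ = 147.40°  ·
  (2,4): δ = 85.09°  ·
  (2,5): δ = 12.73°  ✓
  (3,4): δ = 117.70°  ·
  (3,5): δ = 45.34°  ✓
  (4,5): δ = 107.64°  ·
antipodal pairs: 7

count = 7; pairs: (0,2), (0,3), (0,4), (1,4), (1,5), (2,5), (3,5)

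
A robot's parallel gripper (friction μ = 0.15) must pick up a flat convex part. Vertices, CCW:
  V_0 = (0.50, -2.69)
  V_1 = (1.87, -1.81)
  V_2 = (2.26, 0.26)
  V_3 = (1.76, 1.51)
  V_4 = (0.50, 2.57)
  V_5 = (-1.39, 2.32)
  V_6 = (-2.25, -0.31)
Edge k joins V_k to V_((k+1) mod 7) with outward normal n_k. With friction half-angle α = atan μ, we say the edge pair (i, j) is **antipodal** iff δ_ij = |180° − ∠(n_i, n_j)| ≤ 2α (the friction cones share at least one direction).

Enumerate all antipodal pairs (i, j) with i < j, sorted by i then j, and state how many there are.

count = 2; pairs: (1,5), (3,6)

α = atan 0.15 = 8.53°;  2α = 17.06°
n_0 = (+0.5404, -0.8414)
n_1 = (+0.9827, -0.1851)
n_2 = (+0.9285, +0.3714)
n_3 = (+0.6438, +0.7652)
n_4 = (-0.1311, +0.9914)
n_5 = (-0.9505, +0.3108)
n_6 = (-0.6544, -0.7561)
  (0,1): δ = 133.38°  ·
  (0,2): δ = 100.91°  ·
  (0,3): δ = 72.79°  ·
  (0,4): δ = 25.18°  ·
  (0,5): δ = 39.18°  ·
  (0,6): δ = 106.41°  ·
  (1,2): δ = 147.53°  ·
  (1,3): δ = 119.40°  ·
  (1,4): δ = 71.80°  ·
  (1,5): δ = 7.44°  ✓
  (1,6): δ = 59.80°  ·
  (2,3): δ = 151.87°  ·
  (2,4): δ = 104.27°  ·
  (2,5): δ = 39.91°  ·
  (2,6): δ = 27.32°  ·
  (3,4): δ = 132.39°  ·
  (3,5): δ = 68.03°  ·
  (3,6): δ = 0.80°  ✓
  (4,5): δ = 115.64°  ·
  (4,6): δ = 48.41°  ·
  (5,6): δ = 112.77°  ·
antipodal pairs: 2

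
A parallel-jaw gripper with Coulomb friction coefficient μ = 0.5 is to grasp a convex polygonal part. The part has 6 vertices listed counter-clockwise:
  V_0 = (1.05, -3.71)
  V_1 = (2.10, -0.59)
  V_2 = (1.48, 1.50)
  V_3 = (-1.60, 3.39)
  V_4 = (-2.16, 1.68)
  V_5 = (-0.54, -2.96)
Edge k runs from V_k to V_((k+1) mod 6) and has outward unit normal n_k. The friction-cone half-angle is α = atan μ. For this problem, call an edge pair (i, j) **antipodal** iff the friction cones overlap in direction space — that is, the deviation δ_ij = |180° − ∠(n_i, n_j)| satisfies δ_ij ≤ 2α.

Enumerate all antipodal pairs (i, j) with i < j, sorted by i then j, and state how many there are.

α = atan 0.5 = 26.57°;  2α = 53.13°
n_0 = (+0.9478, -0.3190)
n_1 = (+0.9587, +0.2844)
n_2 = (+0.5230, +0.8523)
n_3 = (-0.9503, +0.3112)
n_4 = (-0.9441, -0.3296)
n_5 = (-0.4266, -0.9044)
  (0,1): δ = 144.88°  ·
  (0,2): δ = 102.93°  ·
  (0,3): δ = 0.47°  ✓
  (0,4): δ = 37.85°  ✓
  (0,5): δ = 83.35°  ·
  (1,2): δ = 138.06°  ·
  (1,3): δ = 34.66°  ✓
  (1,4): δ = 2.72°  ✓
  (1,5): δ = 48.22°  ✓
  (2,3): δ = 76.60°  ·
  (2,4): δ = 39.22°  ✓
  (2,5): δ = 6.28°  ✓
  (3,4): δ = 142.62°  ·
  (3,5): δ = 97.12°  ·
  (4,5): δ = 134.50°  ·
antipodal pairs: 7

count = 7; pairs: (0,3), (0,4), (1,3), (1,4), (1,5), (2,4), (2,5)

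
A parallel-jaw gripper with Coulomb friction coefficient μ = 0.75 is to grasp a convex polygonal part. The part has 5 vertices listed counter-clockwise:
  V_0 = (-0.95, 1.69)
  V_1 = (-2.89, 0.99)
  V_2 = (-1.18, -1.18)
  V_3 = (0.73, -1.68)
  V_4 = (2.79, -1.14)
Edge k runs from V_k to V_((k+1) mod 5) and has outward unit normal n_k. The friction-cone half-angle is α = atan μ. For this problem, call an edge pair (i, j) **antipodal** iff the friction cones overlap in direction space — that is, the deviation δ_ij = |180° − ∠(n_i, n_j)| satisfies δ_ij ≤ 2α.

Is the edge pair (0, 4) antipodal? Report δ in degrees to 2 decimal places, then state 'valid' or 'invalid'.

α = atan 0.75 = 36.87°;  2α = 73.74°
edge 0: e_0 = (-1.94, -0.70);  n_0 = (-0.3394, +0.9406)
edge 4: e_4 = (-3.74, +2.83);  n_4 = (+0.6034, +0.7974)
∠(n_0, n_4) = 56.95°
δ = |180° − 56.95°| = 123.05°
123.05° > 2α = 73.74°  →  invalid

δ = 123.05°, invalid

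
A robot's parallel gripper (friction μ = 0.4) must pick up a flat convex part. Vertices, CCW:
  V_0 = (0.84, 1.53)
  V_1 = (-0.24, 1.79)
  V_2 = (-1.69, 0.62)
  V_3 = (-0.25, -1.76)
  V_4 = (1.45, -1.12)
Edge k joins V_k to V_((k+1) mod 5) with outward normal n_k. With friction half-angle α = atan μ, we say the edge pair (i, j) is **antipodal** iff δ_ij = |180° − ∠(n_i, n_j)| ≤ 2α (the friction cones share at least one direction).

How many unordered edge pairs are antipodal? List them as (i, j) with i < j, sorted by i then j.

count = 3; pairs: (0,3), (1,3), (2,4)

α = atan 0.4 = 21.80°;  2α = 43.60°
n_0 = (+0.2341, +0.9722)
n_1 = (-0.6280, +0.7782)
n_2 = (-0.8556, -0.5177)
n_3 = (+0.3523, -0.9359)
n_4 = (+0.9745, +0.2243)
  (0,1): δ = 127.56°  ·
  (0,2): δ = 45.29°  ·
  (0,3): δ = 34.17°  ✓
  (0,4): δ = 116.50°  ·
  (1,2): δ = 97.72°  ·
  (1,3): δ = 18.27°  ✓
  (1,4): δ = 64.06°  ·
  (2,3): δ = 100.55°  ·
  (2,4): δ = 18.21°  ✓
  (3,4): δ = 97.67°  ·
antipodal pairs: 3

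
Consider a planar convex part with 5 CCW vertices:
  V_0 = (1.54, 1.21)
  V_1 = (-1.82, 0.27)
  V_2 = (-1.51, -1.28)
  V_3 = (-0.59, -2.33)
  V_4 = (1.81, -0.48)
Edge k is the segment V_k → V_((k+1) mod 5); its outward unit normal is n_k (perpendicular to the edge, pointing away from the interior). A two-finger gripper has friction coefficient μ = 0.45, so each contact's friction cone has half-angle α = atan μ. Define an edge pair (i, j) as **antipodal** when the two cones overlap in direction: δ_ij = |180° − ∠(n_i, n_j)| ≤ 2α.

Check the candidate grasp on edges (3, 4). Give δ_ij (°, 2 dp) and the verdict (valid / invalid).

δ = 118.55°, invalid

α = atan 0.45 = 24.23°;  2α = 48.46°
edge 3: e_3 = (+2.40, +1.85);  n_3 = (+0.6105, -0.7920)
edge 4: e_4 = (-0.27, +1.69);  n_4 = (+0.9875, +0.1578)
∠(n_3, n_4) = 61.45°
δ = |180° − 61.45°| = 118.55°
118.55° > 2α = 48.46°  →  invalid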